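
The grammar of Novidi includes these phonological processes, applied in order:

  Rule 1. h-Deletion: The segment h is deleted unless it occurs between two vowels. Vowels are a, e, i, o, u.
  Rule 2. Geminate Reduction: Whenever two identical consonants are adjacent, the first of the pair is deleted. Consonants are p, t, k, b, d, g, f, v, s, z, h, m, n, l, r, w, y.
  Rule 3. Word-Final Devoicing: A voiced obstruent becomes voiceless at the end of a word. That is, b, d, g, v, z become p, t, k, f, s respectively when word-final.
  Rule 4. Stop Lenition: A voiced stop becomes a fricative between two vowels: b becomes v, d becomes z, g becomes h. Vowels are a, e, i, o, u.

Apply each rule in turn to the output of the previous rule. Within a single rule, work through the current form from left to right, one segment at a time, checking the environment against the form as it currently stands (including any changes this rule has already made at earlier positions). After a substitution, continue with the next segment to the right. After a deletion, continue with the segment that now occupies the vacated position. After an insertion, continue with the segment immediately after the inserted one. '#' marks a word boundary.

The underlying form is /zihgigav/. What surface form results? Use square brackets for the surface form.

[zihihaf]

Rule 1 h-Deletion: [zihgigav] → [zigigav]
Rule 2 Geminate Reduction: no change — [zigigav]
Rule 3 Word-Final Devoicing: [zigigav] → [zigigaf]
Rule 4 Stop Lenition: [zigigaf] → [zihihaf]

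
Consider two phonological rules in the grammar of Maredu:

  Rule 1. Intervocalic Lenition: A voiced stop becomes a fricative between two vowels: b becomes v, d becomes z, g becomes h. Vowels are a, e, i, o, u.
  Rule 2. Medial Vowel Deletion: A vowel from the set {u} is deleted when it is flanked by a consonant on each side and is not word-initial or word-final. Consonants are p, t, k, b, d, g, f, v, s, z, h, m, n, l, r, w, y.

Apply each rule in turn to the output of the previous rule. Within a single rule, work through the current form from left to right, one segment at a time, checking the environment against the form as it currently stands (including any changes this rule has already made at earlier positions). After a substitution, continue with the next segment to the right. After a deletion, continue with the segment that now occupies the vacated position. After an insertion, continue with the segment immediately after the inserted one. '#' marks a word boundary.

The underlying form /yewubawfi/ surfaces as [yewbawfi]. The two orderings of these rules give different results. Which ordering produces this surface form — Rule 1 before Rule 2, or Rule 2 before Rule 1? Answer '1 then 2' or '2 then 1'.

2 then 1

Order 1 then 2:
  1 Intervocalic Lenition: [yewubawfi] → [yewuvawfi]
  2 Medial Vowel Deletion: [yewuvawfi] → [yewvawfi]
  result: [yewvawfi]
Order 2 then 1:
  2 Medial Vowel Deletion: [yewubawfi] → [yewbawfi]
  1 Intervocalic Lenition: no change — [yewbawfi]
  result: [yewbawfi]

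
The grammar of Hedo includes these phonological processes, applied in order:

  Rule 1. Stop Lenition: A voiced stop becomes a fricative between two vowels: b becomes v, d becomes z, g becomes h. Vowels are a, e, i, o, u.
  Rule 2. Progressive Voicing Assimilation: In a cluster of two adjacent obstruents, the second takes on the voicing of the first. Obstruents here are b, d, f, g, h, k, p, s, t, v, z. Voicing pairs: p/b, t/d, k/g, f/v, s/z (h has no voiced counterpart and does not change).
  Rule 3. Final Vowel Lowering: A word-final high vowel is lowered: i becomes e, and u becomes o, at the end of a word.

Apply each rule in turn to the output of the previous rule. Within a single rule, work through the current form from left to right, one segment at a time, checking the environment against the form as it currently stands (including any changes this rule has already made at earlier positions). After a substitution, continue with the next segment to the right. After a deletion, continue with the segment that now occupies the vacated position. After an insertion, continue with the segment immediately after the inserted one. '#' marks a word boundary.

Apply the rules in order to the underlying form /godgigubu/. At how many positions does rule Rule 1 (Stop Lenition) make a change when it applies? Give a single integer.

Rule 1 Stop Lenition: [godgigubu] → [godgihuvu]
Rule 2 Progressive Voicing Assimilation: no change — [godgihuvu]
Rule 3 Final Vowel Lowering: [godgihuvu] → [godgihuvo]
Rule Rule 1 changed 2 position(s).

2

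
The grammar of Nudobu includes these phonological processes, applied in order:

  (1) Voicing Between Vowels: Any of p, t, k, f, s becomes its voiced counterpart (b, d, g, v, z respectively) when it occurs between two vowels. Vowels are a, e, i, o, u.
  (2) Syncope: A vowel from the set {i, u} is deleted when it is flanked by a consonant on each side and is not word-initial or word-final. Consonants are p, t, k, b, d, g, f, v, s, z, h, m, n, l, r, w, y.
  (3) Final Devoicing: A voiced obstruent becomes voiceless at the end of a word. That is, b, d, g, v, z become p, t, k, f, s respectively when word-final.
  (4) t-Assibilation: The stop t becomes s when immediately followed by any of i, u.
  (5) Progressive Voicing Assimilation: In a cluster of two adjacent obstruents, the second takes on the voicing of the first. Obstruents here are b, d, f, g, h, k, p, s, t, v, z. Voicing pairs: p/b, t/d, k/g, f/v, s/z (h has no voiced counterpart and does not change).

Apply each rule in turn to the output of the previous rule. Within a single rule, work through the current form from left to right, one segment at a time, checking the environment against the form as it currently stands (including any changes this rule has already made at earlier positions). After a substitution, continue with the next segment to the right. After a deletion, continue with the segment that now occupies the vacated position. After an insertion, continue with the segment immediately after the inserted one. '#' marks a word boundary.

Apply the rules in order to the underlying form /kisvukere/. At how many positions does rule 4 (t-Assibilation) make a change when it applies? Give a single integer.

0

(1) Voicing Between Vowels: [kisvukere] → [kisvugere]
(2) Syncope: [kisvugere] → [ksvgere]
(3) Final Devoicing: no change — [ksvgere]
(4) t-Assibilation: no change — [ksvgere]
(5) Progressive Voicing Assimilation: [ksvgere] → [ksfkere]
Rule 4 changed 0 position(s).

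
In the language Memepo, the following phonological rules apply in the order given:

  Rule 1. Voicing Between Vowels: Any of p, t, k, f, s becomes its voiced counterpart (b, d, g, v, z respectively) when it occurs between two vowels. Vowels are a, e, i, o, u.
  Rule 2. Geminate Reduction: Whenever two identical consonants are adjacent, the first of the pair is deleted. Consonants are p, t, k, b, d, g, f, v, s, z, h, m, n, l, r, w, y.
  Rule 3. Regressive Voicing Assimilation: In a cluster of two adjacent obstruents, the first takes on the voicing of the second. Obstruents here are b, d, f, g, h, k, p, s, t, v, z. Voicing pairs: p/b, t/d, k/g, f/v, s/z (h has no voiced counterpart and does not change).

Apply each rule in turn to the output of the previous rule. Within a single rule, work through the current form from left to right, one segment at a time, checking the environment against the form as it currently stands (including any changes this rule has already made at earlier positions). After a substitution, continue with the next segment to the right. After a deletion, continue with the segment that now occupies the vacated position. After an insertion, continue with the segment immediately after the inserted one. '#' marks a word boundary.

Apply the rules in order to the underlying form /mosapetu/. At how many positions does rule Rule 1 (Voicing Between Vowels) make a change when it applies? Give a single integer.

3

Rule 1 Voicing Between Vowels: [mosapetu] → [mozabedu]
Rule 2 Geminate Reduction: no change — [mozabedu]
Rule 3 Regressive Voicing Assimilation: no change — [mozabedu]
Rule Rule 1 changed 3 position(s).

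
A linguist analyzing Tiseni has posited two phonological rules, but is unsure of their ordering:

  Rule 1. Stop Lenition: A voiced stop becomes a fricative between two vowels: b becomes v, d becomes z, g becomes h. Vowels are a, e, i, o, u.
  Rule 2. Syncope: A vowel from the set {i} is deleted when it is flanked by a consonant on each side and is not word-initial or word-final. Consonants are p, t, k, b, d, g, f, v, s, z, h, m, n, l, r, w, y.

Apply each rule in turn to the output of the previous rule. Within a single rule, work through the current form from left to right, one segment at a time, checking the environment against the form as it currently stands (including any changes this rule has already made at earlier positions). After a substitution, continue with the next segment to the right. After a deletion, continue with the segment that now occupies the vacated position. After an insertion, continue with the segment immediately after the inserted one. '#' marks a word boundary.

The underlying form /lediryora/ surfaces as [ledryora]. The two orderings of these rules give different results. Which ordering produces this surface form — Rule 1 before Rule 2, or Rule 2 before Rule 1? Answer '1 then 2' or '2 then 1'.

Order 1 then 2:
  1 Stop Lenition: [lediryora] → [leziryora]
  2 Syncope: [leziryora] → [lezryora]
  result: [lezryora]
Order 2 then 1:
  2 Syncope: [lediryora] → [ledryora]
  1 Stop Lenition: no change — [ledryora]
  result: [ledryora]

2 then 1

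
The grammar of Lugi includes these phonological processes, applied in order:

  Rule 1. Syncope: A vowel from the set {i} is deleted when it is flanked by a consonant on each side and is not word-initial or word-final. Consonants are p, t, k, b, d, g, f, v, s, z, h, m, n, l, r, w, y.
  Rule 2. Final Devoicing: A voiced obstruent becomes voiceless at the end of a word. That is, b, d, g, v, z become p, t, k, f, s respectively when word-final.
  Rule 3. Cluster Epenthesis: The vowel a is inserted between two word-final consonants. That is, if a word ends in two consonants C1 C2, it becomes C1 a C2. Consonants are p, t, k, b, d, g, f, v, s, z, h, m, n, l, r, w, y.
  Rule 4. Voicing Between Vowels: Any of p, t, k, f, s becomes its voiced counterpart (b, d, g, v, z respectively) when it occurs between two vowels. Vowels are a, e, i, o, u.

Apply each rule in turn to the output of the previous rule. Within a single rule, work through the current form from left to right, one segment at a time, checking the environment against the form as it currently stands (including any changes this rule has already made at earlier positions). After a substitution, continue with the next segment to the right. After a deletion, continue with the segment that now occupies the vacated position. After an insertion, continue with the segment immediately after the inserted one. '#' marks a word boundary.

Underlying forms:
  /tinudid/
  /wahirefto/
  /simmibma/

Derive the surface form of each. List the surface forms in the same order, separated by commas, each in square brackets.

[tnudat], [wahrefto], [smmbma]

/tinudid/:
  Rule 1 Syncope: [tinudid] → [tnudd]
  Rule 2 Final Devoicing: [tnudd] → [tnudt]
  Rule 3 Cluster Epenthesis: [tnudt] → [tnudat]
  Rule 4 Voicing Between Vowels: no change — [tnudat]
/wahirefto/:
  Rule 1 Syncope: [wahirefto] → [wahrefto]
  Rule 2 Final Devoicing: no change — [wahrefto]
  Rule 3 Cluster Epenthesis: no change — [wahrefto]
  Rule 4 Voicing Between Vowels: no change — [wahrefto]
/simmibma/:
  Rule 1 Syncope: [simmibma] → [smmbma]
  Rule 2 Final Devoicing: no change — [smmbma]
  Rule 3 Cluster Epenthesis: no change — [smmbma]
  Rule 4 Voicing Between Vowels: no change — [smmbma]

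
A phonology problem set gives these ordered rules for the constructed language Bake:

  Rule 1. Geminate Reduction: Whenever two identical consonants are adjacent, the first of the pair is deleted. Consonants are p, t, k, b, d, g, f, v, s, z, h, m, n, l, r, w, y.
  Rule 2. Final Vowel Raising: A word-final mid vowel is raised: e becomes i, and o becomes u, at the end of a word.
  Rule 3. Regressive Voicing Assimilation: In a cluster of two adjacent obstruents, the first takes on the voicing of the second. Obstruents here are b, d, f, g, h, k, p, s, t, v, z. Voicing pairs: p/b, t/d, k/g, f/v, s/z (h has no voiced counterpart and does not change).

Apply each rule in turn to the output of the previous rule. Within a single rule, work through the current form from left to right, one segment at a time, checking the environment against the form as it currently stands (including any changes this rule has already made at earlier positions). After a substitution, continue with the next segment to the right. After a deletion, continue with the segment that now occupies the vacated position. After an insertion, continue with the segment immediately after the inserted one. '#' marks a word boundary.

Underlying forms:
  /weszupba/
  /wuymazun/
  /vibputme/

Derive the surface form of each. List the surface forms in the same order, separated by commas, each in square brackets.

[wezzubba], [wuymazun], [vipputmi]

/weszupba/:
  Rule 1 Geminate Reduction: no change — [weszupba]
  Rule 2 Final Vowel Raising: no change — [weszupba]
  Rule 3 Regressive Voicing Assimilation: [weszupba] → [wezzubba]
/wuymazun/:
  Rule 1 Geminate Reduction: no change — [wuymazun]
  Rule 2 Final Vowel Raising: no change — [wuymazun]
  Rule 3 Regressive Voicing Assimilation: no change — [wuymazun]
/vibputme/:
  Rule 1 Geminate Reduction: no change — [vibputme]
  Rule 2 Final Vowel Raising: [vibputme] → [vibputmi]
  Rule 3 Regressive Voicing Assimilation: [vibputmi] → [vipputmi]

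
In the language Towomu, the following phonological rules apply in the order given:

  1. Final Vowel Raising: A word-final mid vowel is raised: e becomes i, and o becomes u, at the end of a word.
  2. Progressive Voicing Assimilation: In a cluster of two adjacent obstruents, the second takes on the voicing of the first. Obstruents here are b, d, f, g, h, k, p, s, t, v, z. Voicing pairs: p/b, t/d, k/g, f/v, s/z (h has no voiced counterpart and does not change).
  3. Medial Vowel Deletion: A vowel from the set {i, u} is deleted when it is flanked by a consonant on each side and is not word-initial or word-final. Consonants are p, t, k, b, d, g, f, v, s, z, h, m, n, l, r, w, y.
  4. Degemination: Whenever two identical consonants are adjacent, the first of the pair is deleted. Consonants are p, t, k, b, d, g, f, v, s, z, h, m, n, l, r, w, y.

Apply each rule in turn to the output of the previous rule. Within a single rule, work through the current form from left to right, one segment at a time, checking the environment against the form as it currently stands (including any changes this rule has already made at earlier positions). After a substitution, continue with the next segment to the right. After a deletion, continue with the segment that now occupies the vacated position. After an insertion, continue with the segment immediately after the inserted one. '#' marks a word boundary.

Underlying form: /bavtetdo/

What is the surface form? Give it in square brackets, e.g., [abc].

1 Final Vowel Raising: [bavtetdo] → [bavtetdu]
2 Progressive Voicing Assimilation: [bavtetdu] → [bavdettu]
3 Medial Vowel Deletion: no change — [bavdettu]
4 Degemination: [bavdettu] → [bavdetu]

[bavdetu]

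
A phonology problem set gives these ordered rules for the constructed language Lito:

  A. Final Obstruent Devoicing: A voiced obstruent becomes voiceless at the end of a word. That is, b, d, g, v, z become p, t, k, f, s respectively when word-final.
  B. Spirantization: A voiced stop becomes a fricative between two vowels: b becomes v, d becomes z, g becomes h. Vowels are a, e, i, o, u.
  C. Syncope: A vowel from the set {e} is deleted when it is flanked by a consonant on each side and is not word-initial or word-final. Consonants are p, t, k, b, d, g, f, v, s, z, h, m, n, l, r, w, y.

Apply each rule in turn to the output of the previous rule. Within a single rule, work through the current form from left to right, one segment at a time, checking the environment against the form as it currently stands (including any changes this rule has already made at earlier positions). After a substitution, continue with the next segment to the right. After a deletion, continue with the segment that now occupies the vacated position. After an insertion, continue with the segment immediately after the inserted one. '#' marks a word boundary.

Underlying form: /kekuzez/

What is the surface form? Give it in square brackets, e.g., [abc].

A Final Obstruent Devoicing: [kekuzez] → [kekuzes]
B Spirantization: no change — [kekuzes]
C Syncope: [kekuzes] → [kkuzs]

[kkuzs]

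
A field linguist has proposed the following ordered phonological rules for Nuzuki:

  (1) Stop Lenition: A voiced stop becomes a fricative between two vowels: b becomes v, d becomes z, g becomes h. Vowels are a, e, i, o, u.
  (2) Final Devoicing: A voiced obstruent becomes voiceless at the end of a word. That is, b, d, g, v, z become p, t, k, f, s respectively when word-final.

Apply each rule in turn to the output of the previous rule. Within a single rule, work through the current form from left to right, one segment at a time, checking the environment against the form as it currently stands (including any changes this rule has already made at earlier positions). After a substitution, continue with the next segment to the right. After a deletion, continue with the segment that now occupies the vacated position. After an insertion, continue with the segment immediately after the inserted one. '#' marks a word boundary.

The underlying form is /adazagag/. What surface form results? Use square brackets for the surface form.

[azazahak]

(1) Stop Lenition: [adazagag] → [azazahag]
(2) Final Devoicing: [azazahag] → [azazahak]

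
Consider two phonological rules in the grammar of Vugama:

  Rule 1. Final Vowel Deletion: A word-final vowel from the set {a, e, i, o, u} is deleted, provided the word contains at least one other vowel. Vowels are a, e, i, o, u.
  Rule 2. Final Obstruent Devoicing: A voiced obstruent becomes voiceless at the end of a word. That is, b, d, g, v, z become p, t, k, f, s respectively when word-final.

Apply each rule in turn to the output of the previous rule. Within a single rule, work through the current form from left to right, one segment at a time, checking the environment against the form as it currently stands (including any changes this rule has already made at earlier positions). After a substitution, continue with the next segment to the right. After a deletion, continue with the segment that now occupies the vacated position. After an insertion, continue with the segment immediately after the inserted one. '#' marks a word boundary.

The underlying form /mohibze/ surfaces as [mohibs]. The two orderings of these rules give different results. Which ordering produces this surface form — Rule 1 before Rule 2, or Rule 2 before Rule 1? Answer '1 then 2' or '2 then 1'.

1 then 2

Order 1 then 2:
  1 Final Vowel Deletion: [mohibze] → [mohibz]
  2 Final Obstruent Devoicing: [mohibz] → [mohibs]
  result: [mohibs]
Order 2 then 1:
  2 Final Obstruent Devoicing: no change — [mohibze]
  1 Final Vowel Deletion: [mohibze] → [mohibz]
  result: [mohibz]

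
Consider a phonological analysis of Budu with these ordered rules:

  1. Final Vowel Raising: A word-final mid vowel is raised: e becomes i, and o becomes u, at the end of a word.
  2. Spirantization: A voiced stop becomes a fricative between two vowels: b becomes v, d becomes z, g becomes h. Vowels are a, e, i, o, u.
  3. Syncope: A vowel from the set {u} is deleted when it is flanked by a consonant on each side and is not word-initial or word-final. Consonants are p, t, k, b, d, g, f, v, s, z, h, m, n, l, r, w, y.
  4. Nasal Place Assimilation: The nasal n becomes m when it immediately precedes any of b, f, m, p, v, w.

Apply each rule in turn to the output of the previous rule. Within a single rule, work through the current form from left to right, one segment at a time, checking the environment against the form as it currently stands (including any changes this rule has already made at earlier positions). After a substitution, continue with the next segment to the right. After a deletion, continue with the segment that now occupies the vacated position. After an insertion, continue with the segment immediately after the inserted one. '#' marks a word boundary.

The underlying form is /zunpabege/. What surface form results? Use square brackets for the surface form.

[zmpavehi]

1 Final Vowel Raising: [zunpabege] → [zunpabegi]
2 Spirantization: [zunpabegi] → [zunpavehi]
3 Syncope: [zunpavehi] → [znpavehi]
4 Nasal Place Assimilation: [znpavehi] → [zmpavehi]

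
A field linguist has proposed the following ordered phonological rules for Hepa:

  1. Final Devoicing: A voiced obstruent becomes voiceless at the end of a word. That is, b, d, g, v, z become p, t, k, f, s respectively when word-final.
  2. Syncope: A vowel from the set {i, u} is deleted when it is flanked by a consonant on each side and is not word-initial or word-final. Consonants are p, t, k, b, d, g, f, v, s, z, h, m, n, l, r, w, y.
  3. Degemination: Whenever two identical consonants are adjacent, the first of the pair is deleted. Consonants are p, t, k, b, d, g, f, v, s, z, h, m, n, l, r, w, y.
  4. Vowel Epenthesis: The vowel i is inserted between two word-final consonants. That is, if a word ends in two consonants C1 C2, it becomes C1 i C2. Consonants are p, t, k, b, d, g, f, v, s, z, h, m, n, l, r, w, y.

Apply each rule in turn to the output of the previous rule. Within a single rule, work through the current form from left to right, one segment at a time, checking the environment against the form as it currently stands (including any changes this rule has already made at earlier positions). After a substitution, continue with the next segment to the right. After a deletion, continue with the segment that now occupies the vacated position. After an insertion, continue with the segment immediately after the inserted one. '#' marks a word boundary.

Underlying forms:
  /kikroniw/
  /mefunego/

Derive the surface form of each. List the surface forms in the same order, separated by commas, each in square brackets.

/kikroniw/:
  1 Final Devoicing: no change — [kikroniw]
  2 Syncope: [kikroniw] → [kkronw]
  3 Degemination: [kkronw] → [kronw]
  4 Vowel Epenthesis: [kronw] → [kroniw]
/mefunego/:
  1 Final Devoicing: no change — [mefunego]
  2 Syncope: [mefunego] → [mefnego]
  3 Degemination: no change — [mefnego]
  4 Vowel Epenthesis: no change — [mefnego]

[kroniw], [mefnego]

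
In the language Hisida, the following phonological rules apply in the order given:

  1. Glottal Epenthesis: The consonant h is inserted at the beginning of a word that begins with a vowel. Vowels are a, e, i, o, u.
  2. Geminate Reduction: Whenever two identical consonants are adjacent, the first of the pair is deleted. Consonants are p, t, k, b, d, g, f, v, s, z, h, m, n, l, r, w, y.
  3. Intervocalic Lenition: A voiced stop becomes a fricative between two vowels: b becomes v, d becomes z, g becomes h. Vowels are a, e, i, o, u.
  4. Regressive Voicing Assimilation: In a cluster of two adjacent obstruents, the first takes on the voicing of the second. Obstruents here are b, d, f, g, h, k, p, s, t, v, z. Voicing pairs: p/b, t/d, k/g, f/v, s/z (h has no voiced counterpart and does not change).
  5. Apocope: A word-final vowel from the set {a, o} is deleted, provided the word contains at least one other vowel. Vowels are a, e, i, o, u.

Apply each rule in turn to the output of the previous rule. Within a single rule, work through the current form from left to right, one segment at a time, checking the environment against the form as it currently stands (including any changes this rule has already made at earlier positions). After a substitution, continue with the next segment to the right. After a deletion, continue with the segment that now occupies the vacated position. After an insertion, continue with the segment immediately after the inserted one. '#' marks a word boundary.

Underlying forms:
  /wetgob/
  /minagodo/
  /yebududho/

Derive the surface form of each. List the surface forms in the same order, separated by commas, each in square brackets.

[wedgob], [minahoz], [yevuzuth]

/wetgob/:
  1 Glottal Epenthesis: no change — [wetgob]
  2 Geminate Reduction: no change — [wetgob]
  3 Intervocalic Lenition: no change — [wetgob]
  4 Regressive Voicing Assimilation: [wetgob] → [wedgob]
  5 Apocope: no change — [wedgob]
/minagodo/:
  1 Glottal Epenthesis: no change — [minagodo]
  2 Geminate Reduction: no change — [minagodo]
  3 Intervocalic Lenition: [minagodo] → [minahozo]
  4 Regressive Voicing Assimilation: no change — [minahozo]
  5 Apocope: [minahozo] → [minahoz]
/yebududho/:
  1 Glottal Epenthesis: no change — [yebududho]
  2 Geminate Reduction: no change — [yebududho]
  3 Intervocalic Lenition: [yebududho] → [yevuzudho]
  4 Regressive Voicing Assimilation: [yevuzudho] → [yevuzutho]
  5 Apocope: [yevuzutho] → [yevuzuth]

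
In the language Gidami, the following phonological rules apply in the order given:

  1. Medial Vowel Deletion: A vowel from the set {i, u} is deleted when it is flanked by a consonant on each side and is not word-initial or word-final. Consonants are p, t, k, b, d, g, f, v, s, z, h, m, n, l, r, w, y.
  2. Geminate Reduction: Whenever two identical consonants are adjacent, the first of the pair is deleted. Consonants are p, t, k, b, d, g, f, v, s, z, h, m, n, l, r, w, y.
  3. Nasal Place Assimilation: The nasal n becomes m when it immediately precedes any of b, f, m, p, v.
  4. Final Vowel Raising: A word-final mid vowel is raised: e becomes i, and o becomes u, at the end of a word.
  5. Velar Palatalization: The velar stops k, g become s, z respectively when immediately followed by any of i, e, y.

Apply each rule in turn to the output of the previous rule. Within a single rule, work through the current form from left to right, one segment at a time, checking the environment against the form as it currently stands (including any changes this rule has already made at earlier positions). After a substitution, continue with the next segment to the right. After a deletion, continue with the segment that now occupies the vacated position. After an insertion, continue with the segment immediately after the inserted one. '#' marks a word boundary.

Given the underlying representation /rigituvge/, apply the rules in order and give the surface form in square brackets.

1 Medial Vowel Deletion: [rigituvge] → [rgtvge]
2 Geminate Reduction: no change — [rgtvge]
3 Nasal Place Assimilation: no change — [rgtvge]
4 Final Vowel Raising: [rgtvge] → [rgtvgi]
5 Velar Palatalization: [rgtvgi] → [rgtvzi]

[rgtvzi]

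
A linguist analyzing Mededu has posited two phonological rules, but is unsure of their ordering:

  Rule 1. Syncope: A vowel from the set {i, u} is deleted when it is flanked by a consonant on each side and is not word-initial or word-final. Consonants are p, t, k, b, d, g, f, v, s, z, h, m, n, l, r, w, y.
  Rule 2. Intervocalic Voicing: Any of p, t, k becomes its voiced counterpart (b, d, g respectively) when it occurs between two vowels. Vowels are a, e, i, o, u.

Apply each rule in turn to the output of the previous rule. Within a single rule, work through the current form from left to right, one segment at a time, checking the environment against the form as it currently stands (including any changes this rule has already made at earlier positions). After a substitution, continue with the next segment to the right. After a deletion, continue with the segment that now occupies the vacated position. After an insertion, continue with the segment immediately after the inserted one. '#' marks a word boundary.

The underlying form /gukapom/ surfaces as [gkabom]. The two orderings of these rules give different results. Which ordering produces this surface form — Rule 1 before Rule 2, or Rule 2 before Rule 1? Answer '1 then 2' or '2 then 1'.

Order 1 then 2:
  1 Syncope: [gukapom] → [gkapom]
  2 Intervocalic Voicing: [gkapom] → [gkabom]
  result: [gkabom]
Order 2 then 1:
  2 Intervocalic Voicing: [gukapom] → [gugabom]
  1 Syncope: [gugabom] → [ggabom]
  result: [ggabom]

1 then 2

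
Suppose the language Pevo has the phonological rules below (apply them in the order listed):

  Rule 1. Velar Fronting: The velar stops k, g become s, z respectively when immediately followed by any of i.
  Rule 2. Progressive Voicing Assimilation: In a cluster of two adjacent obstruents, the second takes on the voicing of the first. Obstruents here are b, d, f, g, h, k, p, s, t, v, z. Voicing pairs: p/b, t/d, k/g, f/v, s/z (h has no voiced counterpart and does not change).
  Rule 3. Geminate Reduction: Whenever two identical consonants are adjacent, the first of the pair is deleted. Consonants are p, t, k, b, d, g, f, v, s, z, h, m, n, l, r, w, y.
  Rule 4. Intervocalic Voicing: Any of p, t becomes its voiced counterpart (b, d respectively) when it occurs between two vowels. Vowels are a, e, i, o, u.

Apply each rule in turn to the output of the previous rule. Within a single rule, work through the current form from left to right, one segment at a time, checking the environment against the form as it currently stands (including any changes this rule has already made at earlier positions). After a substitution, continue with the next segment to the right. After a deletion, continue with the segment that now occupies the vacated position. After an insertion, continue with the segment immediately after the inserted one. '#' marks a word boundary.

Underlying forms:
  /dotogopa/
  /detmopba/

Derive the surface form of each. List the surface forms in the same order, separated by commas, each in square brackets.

/dotogopa/:
  Rule 1 Velar Fronting: no change — [dotogopa]
  Rule 2 Progressive Voicing Assimilation: no change — [dotogopa]
  Rule 3 Geminate Reduction: no change — [dotogopa]
  Rule 4 Intervocalic Voicing: [dotogopa] → [dodogoba]
/detmopba/:
  Rule 1 Velar Fronting: no change — [detmopba]
  Rule 2 Progressive Voicing Assimilation: [detmopba] → [detmoppa]
  Rule 3 Geminate Reduction: [detmoppa] → [detmopa]
  Rule 4 Intervocalic Voicing: [detmopa] → [detmoba]

[dodogoba], [detmoba]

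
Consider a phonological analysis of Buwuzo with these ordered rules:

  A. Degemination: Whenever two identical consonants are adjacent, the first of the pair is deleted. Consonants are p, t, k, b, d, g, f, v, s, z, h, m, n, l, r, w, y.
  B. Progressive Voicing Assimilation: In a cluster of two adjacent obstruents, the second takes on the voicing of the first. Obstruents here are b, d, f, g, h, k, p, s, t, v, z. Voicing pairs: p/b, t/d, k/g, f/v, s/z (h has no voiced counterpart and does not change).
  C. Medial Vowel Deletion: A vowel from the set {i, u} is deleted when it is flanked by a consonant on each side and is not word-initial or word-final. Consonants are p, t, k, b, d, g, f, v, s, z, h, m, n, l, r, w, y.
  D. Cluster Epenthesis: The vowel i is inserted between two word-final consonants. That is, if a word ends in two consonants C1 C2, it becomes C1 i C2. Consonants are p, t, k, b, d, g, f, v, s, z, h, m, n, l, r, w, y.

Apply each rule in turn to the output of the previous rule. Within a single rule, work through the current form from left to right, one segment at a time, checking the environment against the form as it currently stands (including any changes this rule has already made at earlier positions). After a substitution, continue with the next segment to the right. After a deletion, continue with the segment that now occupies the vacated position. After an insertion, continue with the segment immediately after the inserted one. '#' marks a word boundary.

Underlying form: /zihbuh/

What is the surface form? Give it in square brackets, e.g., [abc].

[zhpih]

A Degemination: no change — [zihbuh]
B Progressive Voicing Assimilation: [zihbuh] → [zihpuh]
C Medial Vowel Deletion: [zihpuh] → [zhph]
D Cluster Epenthesis: [zhph] → [zhpih]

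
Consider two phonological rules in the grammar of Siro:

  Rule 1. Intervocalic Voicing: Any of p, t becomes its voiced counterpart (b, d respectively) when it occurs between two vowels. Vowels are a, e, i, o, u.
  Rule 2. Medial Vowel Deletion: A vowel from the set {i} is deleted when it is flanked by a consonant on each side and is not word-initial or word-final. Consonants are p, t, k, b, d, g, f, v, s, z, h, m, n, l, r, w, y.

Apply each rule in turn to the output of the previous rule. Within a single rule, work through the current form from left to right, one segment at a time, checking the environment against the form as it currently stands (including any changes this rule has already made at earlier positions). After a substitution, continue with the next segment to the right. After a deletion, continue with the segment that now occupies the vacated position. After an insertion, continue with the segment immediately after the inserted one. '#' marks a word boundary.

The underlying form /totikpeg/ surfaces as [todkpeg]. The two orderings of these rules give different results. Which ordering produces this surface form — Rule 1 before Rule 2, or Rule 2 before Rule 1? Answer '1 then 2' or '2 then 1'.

Order 1 then 2:
  1 Intervocalic Voicing: [totikpeg] → [todikpeg]
  2 Medial Vowel Deletion: [todikpeg] → [todkpeg]
  result: [todkpeg]
Order 2 then 1:
  2 Medial Vowel Deletion: [totikpeg] → [totkpeg]
  1 Intervocalic Voicing: no change — [totkpeg]
  result: [totkpeg]

1 then 2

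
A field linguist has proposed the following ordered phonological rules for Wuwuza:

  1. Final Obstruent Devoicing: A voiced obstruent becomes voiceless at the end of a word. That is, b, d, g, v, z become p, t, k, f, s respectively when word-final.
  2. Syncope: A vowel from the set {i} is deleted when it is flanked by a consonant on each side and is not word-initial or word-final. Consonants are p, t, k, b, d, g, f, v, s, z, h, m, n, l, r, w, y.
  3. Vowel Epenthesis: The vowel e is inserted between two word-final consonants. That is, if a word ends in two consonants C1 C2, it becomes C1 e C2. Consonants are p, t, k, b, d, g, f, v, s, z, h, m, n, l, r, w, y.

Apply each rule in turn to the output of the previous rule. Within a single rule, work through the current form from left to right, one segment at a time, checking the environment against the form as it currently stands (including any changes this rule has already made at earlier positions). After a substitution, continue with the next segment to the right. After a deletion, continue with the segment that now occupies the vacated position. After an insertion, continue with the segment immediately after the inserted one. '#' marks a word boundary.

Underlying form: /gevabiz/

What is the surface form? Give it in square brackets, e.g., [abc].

[gevabes]

1 Final Obstruent Devoicing: [gevabiz] → [gevabis]
2 Syncope: [gevabis] → [gevabs]
3 Vowel Epenthesis: [gevabs] → [gevabes]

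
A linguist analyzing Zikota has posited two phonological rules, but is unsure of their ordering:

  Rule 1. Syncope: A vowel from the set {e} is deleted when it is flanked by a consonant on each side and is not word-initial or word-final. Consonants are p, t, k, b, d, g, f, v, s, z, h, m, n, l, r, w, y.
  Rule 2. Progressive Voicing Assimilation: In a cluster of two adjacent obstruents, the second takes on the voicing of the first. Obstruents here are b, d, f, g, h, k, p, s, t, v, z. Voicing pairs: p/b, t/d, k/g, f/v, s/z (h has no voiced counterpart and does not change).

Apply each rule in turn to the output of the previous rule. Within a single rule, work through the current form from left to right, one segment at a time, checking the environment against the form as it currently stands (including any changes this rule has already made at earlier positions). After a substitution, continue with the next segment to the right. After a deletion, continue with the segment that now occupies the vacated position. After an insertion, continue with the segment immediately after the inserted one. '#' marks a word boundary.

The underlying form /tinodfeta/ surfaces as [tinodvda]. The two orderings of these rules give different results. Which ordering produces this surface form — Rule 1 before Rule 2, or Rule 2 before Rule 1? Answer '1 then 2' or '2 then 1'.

1 then 2

Order 1 then 2:
  1 Syncope: [tinodfeta] → [tinodfta]
  2 Progressive Voicing Assimilation: [tinodfta] → [tinodvda]
  result: [tinodvda]
Order 2 then 1:
  2 Progressive Voicing Assimilation: [tinodfeta] → [tinodveta]
  1 Syncope: [tinodveta] → [tinodvta]
  result: [tinodvta]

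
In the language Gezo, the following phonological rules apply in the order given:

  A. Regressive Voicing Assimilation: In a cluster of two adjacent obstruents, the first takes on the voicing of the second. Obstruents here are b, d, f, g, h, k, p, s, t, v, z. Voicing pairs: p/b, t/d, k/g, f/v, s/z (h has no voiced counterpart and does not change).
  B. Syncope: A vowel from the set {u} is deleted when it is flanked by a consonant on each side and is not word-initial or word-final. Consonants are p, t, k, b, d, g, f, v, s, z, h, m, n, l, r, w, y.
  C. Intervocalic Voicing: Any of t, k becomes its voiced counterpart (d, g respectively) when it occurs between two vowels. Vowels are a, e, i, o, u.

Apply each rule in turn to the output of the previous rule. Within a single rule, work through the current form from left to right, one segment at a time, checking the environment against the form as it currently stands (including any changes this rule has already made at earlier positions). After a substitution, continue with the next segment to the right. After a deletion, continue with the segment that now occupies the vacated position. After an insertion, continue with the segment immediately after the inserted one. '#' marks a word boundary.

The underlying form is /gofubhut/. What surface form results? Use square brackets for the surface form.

[gofpht]

A Regressive Voicing Assimilation: [gofubhut] → [gofuphut]
B Syncope: [gofuphut] → [gofpht]
C Intervocalic Voicing: no change — [gofpht]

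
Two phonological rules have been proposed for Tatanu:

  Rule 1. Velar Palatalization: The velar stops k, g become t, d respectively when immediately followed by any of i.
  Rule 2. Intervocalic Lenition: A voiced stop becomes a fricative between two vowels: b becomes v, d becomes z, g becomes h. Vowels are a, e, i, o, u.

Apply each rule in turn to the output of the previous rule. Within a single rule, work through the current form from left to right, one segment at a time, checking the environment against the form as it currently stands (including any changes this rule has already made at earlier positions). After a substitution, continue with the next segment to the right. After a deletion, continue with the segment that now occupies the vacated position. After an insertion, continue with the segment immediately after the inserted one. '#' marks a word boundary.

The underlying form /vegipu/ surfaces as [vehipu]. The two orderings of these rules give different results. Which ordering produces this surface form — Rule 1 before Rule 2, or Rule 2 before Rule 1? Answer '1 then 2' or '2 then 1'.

2 then 1

Order 1 then 2:
  1 Velar Palatalization: [vegipu] → [vedipu]
  2 Intervocalic Lenition: [vedipu] → [vezipu]
  result: [vezipu]
Order 2 then 1:
  2 Intervocalic Lenition: [vegipu] → [vehipu]
  1 Velar Palatalization: no change — [vehipu]
  result: [vehipu]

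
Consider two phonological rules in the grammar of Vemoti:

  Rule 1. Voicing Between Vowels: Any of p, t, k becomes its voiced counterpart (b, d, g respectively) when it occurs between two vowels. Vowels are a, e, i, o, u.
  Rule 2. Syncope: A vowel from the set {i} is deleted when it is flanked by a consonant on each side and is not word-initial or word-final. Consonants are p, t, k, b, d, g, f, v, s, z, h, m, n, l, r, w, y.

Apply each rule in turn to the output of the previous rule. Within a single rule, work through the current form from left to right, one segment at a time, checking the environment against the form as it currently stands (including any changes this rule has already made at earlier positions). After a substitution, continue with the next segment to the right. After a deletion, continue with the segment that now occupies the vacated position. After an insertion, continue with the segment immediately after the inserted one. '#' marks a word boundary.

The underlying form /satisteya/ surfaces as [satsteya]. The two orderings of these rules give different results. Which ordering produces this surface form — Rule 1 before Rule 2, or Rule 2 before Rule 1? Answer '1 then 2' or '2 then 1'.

2 then 1

Order 1 then 2:
  1 Voicing Between Vowels: [satisteya] → [sadisteya]
  2 Syncope: [sadisteya] → [sadsteya]
  result: [sadsteya]
Order 2 then 1:
  2 Syncope: [satisteya] → [satsteya]
  1 Voicing Between Vowels: no change — [satsteya]
  result: [satsteya]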